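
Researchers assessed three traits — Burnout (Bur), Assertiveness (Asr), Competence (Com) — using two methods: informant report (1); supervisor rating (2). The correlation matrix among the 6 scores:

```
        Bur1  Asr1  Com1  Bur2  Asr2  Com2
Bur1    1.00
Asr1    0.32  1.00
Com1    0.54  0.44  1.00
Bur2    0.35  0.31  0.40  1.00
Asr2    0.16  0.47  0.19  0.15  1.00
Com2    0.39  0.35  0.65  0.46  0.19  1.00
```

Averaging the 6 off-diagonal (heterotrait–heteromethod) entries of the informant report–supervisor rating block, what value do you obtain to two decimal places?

0.30

HTHM values (method 1 × method 2): 0.16, 0.39, 0.31, 0.35, 0.40, 0.19; mean = 1.80/6 = 0.30.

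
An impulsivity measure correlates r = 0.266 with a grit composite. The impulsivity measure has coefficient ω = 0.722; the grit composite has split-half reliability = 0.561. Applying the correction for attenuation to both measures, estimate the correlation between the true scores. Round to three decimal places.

r_true = r_obs / √(r_xx · r_yy) = 0.266 / √(0.722 × 0.561) = 0.266 / √0.405042 = 0.266 / 0.6364 ≈ 0.418.

0.418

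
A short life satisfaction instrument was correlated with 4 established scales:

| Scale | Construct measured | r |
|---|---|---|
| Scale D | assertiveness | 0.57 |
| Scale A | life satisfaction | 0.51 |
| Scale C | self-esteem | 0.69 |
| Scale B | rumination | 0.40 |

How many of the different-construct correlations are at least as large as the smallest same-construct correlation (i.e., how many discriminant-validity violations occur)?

Convergent (same construct = life satisfaction): Scale A.
Smallest convergent = 0.51. Discriminant values: 0.57, 0.69, 0.40; count ≥ 0.51 → 2.

2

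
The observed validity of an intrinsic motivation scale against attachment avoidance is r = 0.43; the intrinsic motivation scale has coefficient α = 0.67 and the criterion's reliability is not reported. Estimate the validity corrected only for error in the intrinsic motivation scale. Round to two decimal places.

0.53

Single correction: r_c = r_obs / √r_xx = 0.43 / √0.67 = 0.43 / 0.8185 ≈ 0.53.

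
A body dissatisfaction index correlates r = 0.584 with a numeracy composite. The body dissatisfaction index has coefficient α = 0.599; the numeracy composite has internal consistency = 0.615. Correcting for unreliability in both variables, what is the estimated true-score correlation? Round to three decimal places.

r_true = r_obs / √(r_xx · r_yy) = 0.584 / √(0.599 × 0.615) = 0.584 / √0.368385 = 0.584 / 0.6069 ≈ 0.962.

0.962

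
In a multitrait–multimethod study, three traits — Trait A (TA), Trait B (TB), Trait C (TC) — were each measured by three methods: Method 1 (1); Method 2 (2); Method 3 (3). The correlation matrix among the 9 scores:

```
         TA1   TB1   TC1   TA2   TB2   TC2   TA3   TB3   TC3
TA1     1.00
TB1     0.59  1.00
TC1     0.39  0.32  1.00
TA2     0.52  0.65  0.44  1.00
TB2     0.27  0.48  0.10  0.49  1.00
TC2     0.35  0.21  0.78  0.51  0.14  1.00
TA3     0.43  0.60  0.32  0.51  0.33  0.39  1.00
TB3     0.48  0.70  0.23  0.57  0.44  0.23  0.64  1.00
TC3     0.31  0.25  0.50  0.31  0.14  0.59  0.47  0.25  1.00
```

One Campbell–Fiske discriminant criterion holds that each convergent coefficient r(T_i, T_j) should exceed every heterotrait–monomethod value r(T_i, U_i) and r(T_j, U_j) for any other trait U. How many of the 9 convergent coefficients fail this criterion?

Each convergent coefficient versus the relevant comparison correlations:
TA (methods 1·2): 0.52 vs {0.59, 0.49, 0.39, 0.51} → fail.
TA (methods 1·3): 0.43 vs {0.59, 0.64, 0.39, 0.47} → fail.
TA (methods 2·3): 0.51 vs {0.49, 0.64, 0.51, 0.47} → fail.
TB (methods 1·2): 0.48 vs {0.59, 0.49, 0.32, 0.14} → fail.
TB (methods 1·3): 0.70 vs {0.59, 0.64, 0.32, 0.25} → pass.
TB (methods 2·3): 0.44 vs {0.49, 0.64, 0.14, 0.25} → fail.
TC (methods 1·2): 0.78 vs {0.39, 0.51, 0.32, 0.14} → pass.
TC (methods 1·3): 0.50 vs {0.39, 0.47, 0.32, 0.25} → pass.
TC (methods 2·3): 0.59 vs {0.51, 0.47, 0.14, 0.25} → pass.
5 of 9 fail.

5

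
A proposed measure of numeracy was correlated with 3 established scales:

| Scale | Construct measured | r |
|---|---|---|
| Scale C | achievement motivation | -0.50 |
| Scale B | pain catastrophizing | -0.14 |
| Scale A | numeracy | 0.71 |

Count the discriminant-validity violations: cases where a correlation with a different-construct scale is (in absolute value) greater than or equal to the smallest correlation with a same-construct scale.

0

Convergent (same construct = numeracy): Scale A.
Smallest convergent = 0.71. Discriminant |r|: 0.50, 0.14; count ≥ 0.71 → 0.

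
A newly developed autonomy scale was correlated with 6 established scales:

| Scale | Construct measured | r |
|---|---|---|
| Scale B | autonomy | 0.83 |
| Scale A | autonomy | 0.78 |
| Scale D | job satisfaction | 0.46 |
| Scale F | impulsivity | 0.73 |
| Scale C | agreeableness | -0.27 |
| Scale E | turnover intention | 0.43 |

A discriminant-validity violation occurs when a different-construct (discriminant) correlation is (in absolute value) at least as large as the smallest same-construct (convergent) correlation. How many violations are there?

Convergent (same construct = autonomy): Scale B, Scale A.
Smallest convergent = 0.78. Discriminant |r|: 0.46, 0.73, 0.27, 0.43; count ≥ 0.78 → 0.

0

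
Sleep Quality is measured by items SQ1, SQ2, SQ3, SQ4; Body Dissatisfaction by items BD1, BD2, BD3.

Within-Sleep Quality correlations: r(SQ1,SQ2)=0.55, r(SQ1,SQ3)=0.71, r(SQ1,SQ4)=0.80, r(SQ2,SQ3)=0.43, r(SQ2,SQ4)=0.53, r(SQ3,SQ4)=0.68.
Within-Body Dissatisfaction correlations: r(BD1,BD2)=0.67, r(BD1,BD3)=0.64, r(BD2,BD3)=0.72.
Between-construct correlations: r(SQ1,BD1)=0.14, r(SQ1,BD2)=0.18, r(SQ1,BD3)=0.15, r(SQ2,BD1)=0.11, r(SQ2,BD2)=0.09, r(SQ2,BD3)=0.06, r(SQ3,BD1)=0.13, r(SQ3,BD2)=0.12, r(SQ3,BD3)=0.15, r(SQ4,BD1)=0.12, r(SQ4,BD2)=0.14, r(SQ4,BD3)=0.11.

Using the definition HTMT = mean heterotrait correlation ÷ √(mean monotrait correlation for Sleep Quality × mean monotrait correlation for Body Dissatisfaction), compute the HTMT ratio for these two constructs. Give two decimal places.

Mean between = 1.50/12 = 0.1250.
Mean within-SQ = 3.70/6 = 0.6167; mean within-BD = 2.03/3 = 0.6767.
Geometric mean = √(0.6167 × 0.6767) = 0.6460.
HTMT = 0.1250 / 0.6460 = 0.19.

0.19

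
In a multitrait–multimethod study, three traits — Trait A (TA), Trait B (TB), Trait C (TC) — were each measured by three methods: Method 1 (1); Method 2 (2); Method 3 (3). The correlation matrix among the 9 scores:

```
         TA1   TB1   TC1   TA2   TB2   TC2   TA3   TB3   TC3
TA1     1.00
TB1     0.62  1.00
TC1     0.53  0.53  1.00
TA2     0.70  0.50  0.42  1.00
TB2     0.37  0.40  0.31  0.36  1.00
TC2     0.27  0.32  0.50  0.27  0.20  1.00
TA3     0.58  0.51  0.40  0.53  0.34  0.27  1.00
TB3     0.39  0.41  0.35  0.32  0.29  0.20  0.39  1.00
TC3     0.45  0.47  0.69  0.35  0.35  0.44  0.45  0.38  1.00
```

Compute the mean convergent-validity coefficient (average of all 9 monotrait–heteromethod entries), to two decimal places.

0.50

Convergent values: 0.70, 0.58, 0.53, 0.40, 0.41, 0.29, 0.50, 0.69, 0.44; mean = 4.54/9 = 0.50.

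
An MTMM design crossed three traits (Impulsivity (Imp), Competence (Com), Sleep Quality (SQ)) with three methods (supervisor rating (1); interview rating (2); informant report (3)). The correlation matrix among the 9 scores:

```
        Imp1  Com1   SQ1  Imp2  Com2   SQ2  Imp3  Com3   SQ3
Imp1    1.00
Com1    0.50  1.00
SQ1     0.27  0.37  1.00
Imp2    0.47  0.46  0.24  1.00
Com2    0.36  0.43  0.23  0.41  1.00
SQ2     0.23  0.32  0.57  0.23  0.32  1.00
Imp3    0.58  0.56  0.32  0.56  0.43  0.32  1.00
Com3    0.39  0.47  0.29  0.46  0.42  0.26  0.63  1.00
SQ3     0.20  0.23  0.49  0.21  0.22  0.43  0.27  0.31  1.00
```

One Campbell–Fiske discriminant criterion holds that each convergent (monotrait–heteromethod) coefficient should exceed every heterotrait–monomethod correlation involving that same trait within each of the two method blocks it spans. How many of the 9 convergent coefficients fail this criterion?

6

Checking each validity diagonal entry against its comparison values:
Imp (methods 1·2): 0.47 vs {0.50, 0.41, 0.27, 0.23} → fail.
Imp (methods 1·3): 0.58 vs {0.50, 0.63, 0.27, 0.27} → fail.
Imp (methods 2·3): 0.56 vs {0.41, 0.63, 0.23, 0.27} → fail.
Com (methods 1·2): 0.43 vs {0.50, 0.41, 0.37, 0.32} → fail.
Com (methods 1·3): 0.47 vs {0.50, 0.63, 0.37, 0.31} → fail.
Com (methods 2·3): 0.42 vs {0.41, 0.63, 0.32, 0.31} → fail.
SQ (methods 1·2): 0.57 vs {0.27, 0.23, 0.37, 0.32} → pass.
SQ (methods 1·3): 0.49 vs {0.27, 0.27, 0.37, 0.31} → pass.
SQ (methods 2·3): 0.43 vs {0.23, 0.27, 0.32, 0.31} → pass.
6 of 9 fail.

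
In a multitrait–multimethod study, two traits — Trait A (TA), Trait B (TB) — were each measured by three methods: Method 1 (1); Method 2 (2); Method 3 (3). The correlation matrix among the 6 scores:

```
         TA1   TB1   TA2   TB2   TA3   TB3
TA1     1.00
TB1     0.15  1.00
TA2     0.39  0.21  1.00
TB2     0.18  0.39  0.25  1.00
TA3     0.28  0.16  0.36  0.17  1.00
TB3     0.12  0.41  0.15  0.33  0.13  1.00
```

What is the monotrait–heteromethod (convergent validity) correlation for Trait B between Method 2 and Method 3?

0.33

Same trait (TB), different methods: r(TB2, TB3) = 0.33.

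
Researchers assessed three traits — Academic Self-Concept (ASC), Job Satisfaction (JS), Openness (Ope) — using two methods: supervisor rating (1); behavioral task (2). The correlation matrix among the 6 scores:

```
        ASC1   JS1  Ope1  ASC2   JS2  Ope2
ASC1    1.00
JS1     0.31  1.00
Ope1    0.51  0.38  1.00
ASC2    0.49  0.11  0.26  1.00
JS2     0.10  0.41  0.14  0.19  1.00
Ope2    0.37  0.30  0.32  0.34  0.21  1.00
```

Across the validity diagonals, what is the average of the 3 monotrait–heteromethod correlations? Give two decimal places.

Convergent values: 0.49, 0.41, 0.32; mean = 1.22/3 = 0.41.

0.41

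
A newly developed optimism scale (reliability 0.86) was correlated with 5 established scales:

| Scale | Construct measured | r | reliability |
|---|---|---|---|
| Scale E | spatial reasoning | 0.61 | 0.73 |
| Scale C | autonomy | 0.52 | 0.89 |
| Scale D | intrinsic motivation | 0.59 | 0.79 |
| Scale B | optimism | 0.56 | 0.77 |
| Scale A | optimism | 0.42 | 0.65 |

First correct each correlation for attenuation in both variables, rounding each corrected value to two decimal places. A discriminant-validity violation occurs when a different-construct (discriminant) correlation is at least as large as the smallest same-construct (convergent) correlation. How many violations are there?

Disattenuated r (r / √(r_scale · r_new)):
  Scale E (disc): 0.61 / √(0.73·0.86) = 0.77
  Scale C (disc): 0.52 / √(0.89·0.86) = 0.59
  Scale D (disc): 0.59 / √(0.79·0.86) = 0.72
  Scale B (conv): 0.56 / √(0.77·0.86) = 0.69
  Scale A (conv): 0.42 / √(0.65·0.86) = 0.56
Smallest convergent = 0.56. Discriminant values: 0.77, 0.59, 0.72; count ≥ 0.56 → 3.

3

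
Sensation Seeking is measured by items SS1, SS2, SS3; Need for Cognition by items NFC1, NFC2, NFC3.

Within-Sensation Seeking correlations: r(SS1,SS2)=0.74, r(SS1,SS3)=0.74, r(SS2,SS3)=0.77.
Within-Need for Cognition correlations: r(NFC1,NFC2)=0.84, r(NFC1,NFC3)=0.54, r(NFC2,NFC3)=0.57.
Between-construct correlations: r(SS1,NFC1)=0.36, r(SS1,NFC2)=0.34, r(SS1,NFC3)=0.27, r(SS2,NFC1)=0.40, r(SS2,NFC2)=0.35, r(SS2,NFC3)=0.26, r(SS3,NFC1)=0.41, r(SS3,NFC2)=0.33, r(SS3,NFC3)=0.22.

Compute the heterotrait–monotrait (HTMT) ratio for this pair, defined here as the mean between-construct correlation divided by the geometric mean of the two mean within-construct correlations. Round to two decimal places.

0.47

Mean heterotrait r = 2.94/9 = 0.3267.
Mean within-SS = 2.25/3 = 0.7500; mean within-NFC = 1.95/3 = 0.6500.
Geometric mean = √(0.7500 × 0.6500) = 0.6982.
HTMT = 0.3267 / 0.6982 = 0.47.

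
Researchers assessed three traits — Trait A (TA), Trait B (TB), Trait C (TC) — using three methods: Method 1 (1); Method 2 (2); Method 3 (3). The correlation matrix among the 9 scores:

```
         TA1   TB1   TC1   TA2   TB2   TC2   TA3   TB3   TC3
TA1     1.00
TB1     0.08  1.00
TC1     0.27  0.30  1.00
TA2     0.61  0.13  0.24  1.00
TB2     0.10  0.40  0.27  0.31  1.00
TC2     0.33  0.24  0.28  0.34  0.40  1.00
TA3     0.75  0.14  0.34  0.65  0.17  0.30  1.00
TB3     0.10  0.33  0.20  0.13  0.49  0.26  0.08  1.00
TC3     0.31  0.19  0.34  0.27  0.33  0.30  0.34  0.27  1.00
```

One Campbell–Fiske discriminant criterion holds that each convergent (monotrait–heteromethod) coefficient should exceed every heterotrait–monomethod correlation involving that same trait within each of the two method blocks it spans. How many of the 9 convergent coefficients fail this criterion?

Each convergent coefficient versus the relevant comparison correlations:
TA (methods 1·2): 0.61 vs {0.08, 0.31, 0.27, 0.34} → pass.
TA (methods 1·3): 0.75 vs {0.08, 0.08, 0.27, 0.34} → pass.
TA (methods 2·3): 0.65 vs {0.31, 0.08, 0.34, 0.34} → pass.
TB (methods 1·2): 0.40 vs {0.08, 0.31, 0.30, 0.40} → fail.
TB (methods 1·3): 0.33 vs {0.08, 0.08, 0.30, 0.27} → pass.
TB (methods 2·3): 0.49 vs {0.31, 0.08, 0.40, 0.27} → pass.
TC (methods 1·2): 0.28 vs {0.27, 0.34, 0.30, 0.40} → fail.
TC (methods 1·3): 0.34 vs {0.27, 0.34, 0.30, 0.27} → fail.
TC (methods 2·3): 0.30 vs {0.34, 0.34, 0.40, 0.27} → fail.
4 of 9 fail.

4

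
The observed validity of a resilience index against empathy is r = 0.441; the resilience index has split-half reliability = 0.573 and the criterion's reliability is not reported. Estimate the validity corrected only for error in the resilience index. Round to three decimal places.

Single correction: r_c = r_obs / √r_xx = 0.441 / √0.573 = 0.441 / 0.7570 ≈ 0.583.

0.583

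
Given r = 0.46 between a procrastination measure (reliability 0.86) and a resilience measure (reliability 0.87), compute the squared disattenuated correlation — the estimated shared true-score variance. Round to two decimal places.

Disattenuated r = 0.46 / √(0.86 × 0.87) = 0.46 / 0.8650 = 0.5318.
Shared true-score variance = 0.5318² = 0.2828 ≈ 0.28.

0.28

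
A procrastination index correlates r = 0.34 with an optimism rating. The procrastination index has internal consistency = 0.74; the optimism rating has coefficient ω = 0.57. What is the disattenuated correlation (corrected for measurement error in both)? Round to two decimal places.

0.52

r_true = r_obs / √(r_xx · r_yy) = 0.34 / √(0.74 × 0.57) = 0.34 / √0.4218 = 0.34 / 0.6495 ≈ 0.52.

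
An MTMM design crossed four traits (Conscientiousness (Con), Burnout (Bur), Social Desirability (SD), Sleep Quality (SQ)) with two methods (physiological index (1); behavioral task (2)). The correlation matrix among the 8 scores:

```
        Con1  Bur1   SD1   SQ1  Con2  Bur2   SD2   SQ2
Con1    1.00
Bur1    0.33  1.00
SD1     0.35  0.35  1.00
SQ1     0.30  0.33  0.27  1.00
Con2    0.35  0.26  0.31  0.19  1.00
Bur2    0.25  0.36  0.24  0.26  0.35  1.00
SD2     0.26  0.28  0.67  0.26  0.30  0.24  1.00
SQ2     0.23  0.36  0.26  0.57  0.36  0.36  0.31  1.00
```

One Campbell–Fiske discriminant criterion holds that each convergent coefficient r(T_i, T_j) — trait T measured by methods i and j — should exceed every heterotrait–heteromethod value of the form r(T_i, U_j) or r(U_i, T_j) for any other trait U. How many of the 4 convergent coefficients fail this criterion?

1

Convergent coefficients and their comparison sets:
Con (methods 1·2): 0.35 vs {0.25, 0.26, 0.26, 0.31, 0.23, 0.19} → pass.
Bur (methods 1·2): 0.36 vs {0.26, 0.25, 0.28, 0.24, 0.36, 0.26} → fail.
SD (methods 1·2): 0.67 vs {0.31, 0.26, 0.24, 0.28, 0.26, 0.26} → pass.
SQ (methods 1·2): 0.57 vs {0.19, 0.23, 0.26, 0.36, 0.26, 0.26} → pass.
1 of 4 fail.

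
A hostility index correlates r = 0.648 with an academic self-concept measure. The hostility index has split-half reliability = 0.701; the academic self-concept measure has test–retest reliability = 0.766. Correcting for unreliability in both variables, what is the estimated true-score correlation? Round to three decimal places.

0.884

r_true = r_obs / √(r_xx · r_yy) = 0.648 / √(0.701 × 0.766) = 0.648 / √0.536966 = 0.648 / 0.7328 ≈ 0.884.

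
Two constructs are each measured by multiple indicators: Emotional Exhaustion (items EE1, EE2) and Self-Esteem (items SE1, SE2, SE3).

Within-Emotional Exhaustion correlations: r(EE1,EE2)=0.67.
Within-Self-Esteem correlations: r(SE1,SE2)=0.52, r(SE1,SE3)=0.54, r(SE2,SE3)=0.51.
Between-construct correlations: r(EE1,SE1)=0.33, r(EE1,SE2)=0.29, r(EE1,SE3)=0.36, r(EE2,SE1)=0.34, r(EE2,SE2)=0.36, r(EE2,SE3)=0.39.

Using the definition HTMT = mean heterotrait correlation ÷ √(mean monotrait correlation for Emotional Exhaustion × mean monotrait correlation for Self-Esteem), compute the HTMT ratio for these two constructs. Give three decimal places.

Mean heterotrait r = 2.07/6 = 0.3450.
Mean within-EE = 0.67/1 = 0.6700; mean within-SE = 1.57/3 = 0.5233.
Geometric mean = √(0.6700 × 0.5233) = 0.5921.
HTMT = 0.3450 / 0.5921 = 0.583.

0.583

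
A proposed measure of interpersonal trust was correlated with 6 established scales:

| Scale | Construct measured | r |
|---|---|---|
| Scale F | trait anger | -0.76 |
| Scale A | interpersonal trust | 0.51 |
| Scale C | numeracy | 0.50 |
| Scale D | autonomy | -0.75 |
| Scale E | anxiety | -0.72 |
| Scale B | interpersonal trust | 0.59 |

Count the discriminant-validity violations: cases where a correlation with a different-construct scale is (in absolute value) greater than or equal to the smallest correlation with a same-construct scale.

3

Convergent (same construct = interpersonal trust): Scale A, Scale B.
Smallest convergent = 0.51. Discriminant |r|: 0.76, 0.50, 0.75, 0.72; count ≥ 0.51 → 3.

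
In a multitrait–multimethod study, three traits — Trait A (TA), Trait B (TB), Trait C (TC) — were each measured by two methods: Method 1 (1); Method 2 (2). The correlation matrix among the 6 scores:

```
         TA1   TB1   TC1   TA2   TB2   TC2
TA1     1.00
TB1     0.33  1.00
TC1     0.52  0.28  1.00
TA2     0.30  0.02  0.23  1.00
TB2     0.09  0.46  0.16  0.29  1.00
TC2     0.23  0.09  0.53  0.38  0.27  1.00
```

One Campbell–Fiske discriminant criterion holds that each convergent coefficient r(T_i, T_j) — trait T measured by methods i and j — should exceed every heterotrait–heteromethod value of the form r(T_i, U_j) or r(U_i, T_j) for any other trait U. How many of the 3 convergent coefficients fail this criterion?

0

Convergent coefficients and their comparison sets:
TA (methods 1·2): 0.30 vs {0.09, 0.02, 0.23, 0.23} → pass.
TB (methods 1·2): 0.46 vs {0.02, 0.09, 0.09, 0.16} → pass.
TC (methods 1·2): 0.53 vs {0.23, 0.23, 0.16, 0.09} → pass.
0 of 3 fail.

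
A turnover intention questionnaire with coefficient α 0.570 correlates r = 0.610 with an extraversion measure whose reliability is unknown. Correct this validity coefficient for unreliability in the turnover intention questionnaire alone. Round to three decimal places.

0.808

Single correction: r_c = r_obs / √r_xx = 0.610 / √0.570 = 0.610 / 0.7550 ≈ 0.808.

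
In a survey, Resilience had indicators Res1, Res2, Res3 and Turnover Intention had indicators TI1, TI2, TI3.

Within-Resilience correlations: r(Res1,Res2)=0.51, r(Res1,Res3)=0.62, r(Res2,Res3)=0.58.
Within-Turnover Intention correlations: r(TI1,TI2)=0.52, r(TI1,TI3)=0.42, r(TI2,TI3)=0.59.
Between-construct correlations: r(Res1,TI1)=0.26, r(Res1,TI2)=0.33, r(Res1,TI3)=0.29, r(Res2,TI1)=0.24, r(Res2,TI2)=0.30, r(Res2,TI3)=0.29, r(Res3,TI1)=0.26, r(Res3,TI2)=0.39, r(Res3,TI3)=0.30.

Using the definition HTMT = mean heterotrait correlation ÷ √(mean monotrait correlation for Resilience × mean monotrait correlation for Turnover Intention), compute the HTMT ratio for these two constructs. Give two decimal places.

Mean heterotrait r = 2.66/9 = 0.2956.
Mean within-Res = 1.71/3 = 0.5700; mean within-TI = 1.53/3 = 0.5100.
Geometric mean = √(0.5700 × 0.5100) = 0.5392.
HTMT = 0.2956 / 0.5392 = 0.55.

0.55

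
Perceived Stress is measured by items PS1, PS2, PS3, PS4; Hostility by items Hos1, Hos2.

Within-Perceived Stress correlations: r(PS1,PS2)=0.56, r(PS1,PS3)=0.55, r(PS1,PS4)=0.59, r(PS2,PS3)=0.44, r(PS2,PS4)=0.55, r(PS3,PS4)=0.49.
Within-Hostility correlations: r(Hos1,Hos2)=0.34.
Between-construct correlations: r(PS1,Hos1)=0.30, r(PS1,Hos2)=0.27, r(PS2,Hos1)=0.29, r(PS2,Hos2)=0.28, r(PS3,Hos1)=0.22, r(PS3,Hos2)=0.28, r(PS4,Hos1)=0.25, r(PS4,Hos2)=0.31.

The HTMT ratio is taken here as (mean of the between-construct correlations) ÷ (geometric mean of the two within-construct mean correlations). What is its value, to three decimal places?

Mean heterotrait r = 2.20/8 = 0.2750.
Mean within-PS = 3.18/6 = 0.5300; mean within-Hos = 0.34/1 = 0.3400.
Geometric mean = √(0.5300 × 0.3400) = 0.4245.
HTMT = 0.2750 / 0.4245 = 0.648.

0.648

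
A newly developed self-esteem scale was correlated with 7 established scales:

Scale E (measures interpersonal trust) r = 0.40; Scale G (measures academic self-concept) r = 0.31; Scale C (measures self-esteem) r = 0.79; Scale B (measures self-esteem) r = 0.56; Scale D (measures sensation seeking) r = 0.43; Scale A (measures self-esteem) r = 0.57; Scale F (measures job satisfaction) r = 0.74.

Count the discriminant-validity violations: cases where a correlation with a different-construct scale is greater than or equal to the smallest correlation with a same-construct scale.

1

Convergent (same construct = self-esteem): Scale C, Scale B, Scale A.
Smallest convergent = 0.56. Discriminant values: 0.40, 0.31, 0.43, 0.74; count ≥ 0.56 → 1.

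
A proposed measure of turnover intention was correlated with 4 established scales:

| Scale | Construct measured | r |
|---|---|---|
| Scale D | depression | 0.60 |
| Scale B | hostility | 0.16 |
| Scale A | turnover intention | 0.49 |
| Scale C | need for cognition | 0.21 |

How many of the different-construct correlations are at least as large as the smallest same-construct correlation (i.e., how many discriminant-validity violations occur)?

Convergent (same construct = turnover intention): Scale A.
Smallest convergent = 0.49. Discriminant values: 0.60, 0.16, 0.21; count ≥ 0.49 → 1.

1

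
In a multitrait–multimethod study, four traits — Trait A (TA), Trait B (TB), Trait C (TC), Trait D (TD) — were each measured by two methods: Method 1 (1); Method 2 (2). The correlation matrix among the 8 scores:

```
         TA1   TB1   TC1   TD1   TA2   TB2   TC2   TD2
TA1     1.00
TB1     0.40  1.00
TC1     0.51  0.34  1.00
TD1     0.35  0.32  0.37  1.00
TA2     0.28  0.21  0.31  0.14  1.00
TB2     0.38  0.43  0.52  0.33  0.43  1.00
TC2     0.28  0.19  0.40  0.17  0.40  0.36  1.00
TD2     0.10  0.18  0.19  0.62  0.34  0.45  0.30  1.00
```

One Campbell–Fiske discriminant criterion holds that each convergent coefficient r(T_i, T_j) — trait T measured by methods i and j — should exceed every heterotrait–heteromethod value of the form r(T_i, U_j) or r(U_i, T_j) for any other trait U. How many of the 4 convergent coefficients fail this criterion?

3

Convergent coefficients and their comparison sets:
TA (methods 1·2): 0.28 vs {0.38, 0.21, 0.28, 0.31, 0.10, 0.14} → fail.
TB (methods 1·2): 0.43 vs {0.21, 0.38, 0.19, 0.52, 0.18, 0.33} → fail.
TC (methods 1·2): 0.40 vs {0.31, 0.28, 0.52, 0.19, 0.19, 0.17} → fail.
TD (methods 1·2): 0.62 vs {0.14, 0.10, 0.33, 0.18, 0.17, 0.19} → pass.
3 of 4 fail.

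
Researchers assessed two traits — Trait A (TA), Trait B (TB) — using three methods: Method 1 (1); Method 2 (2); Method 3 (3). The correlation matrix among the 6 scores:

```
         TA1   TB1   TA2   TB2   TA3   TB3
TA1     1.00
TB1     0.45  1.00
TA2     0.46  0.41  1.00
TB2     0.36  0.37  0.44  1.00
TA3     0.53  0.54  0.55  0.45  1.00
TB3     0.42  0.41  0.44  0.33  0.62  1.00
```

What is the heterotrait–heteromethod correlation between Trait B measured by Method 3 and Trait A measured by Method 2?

0.44

Different traits and methods: r(TB3, TA2) = 0.44.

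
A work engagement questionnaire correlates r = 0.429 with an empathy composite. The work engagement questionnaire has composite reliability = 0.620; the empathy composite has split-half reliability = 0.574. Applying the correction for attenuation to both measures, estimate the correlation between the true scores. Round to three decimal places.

0.719

r_true = r_obs / √(r_xx · r_yy) = 0.429 / √(0.620 × 0.574) = 0.429 / √0.355880 = 0.429 / 0.5966 ≈ 0.719.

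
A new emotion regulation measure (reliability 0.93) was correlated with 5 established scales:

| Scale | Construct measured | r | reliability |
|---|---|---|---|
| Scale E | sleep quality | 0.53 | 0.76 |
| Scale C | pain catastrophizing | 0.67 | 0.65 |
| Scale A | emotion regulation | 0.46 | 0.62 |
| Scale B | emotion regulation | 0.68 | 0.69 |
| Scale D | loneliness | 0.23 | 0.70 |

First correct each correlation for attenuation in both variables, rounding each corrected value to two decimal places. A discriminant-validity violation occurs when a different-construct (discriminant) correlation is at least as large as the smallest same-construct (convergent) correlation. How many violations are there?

Disattenuated r (r / √(r_scale · r_new)):
  Scale E (disc): 0.53 / √(0.76·0.93) = 0.63
  Scale C (disc): 0.67 / √(0.65·0.93) = 0.86
  Scale A (conv): 0.46 / √(0.62·0.93) = 0.61
  Scale B (conv): 0.68 / √(0.69·0.93) = 0.85
  Scale D (disc): 0.23 / √(0.70·0.93) = 0.29
Smallest convergent = 0.61. Discriminant values: 0.63, 0.86, 0.29; count ≥ 0.61 → 2.

2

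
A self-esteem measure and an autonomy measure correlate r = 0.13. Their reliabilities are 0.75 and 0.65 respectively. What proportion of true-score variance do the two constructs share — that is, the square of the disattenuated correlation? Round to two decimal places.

Disattenuated r = 0.13 / √(0.75 × 0.65) = 0.13 / 0.6982 = 0.1862.
Shared true-score variance = 0.1862² = 0.0347 ≈ 0.03.

0.03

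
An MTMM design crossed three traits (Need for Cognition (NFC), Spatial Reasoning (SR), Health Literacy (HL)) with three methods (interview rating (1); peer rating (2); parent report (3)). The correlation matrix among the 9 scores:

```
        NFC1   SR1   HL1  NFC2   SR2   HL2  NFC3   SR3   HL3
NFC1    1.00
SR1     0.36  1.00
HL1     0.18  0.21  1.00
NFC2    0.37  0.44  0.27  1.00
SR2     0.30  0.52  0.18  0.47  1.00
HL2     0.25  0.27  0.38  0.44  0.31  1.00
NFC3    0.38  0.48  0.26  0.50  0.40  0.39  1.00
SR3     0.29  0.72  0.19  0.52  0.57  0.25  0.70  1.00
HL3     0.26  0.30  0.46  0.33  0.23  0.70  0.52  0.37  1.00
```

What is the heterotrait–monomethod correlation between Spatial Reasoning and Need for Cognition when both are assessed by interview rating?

Different traits, same method: r(SR1, NFC1) = 0.36.

0.36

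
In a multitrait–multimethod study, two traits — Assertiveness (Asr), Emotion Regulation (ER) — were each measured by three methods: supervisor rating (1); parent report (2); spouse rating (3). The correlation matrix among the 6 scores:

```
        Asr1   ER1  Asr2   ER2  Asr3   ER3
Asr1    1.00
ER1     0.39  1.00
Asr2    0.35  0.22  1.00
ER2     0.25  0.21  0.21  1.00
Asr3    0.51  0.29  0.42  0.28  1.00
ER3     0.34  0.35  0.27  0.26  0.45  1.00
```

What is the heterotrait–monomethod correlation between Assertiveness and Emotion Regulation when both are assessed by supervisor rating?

0.39

Different traits, same method: r(Asr1, ER1) = 0.39.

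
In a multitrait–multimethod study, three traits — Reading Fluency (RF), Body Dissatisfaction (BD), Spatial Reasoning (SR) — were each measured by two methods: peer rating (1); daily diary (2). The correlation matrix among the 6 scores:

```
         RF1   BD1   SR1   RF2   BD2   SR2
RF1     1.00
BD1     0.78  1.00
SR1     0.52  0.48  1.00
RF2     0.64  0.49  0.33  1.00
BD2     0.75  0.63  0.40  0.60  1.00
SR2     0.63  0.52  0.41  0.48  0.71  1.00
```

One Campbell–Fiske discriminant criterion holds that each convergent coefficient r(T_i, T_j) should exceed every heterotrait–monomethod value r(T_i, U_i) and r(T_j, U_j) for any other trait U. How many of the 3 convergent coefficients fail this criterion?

3

Checking each validity diagonal entry against its comparison values:
RF (methods 1·2): 0.64 vs {0.78, 0.60, 0.52, 0.48} → fail.
BD (methods 1·2): 0.63 vs {0.78, 0.60, 0.48, 0.71} → fail.
SR (methods 1·2): 0.41 vs {0.52, 0.48, 0.48, 0.71} → fail.
3 of 3 fail.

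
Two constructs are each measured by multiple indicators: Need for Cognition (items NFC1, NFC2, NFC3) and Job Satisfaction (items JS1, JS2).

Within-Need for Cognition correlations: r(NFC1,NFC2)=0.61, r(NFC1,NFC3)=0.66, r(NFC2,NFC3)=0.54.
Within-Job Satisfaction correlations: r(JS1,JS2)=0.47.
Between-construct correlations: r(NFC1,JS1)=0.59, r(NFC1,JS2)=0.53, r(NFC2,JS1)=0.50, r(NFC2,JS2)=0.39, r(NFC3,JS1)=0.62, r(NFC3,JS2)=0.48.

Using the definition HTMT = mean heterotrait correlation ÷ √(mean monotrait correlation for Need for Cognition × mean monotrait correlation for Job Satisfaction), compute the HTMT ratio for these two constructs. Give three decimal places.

Mean between = 3.11/6 = 0.5183.
Mean within-NFC = 1.81/3 = 0.6033; mean within-JS = 0.47/1 = 0.4700.
Geometric mean = √(0.6033 × 0.4700) = 0.5325.
HTMT = 0.5183 / 0.5325 = 0.973.

0.973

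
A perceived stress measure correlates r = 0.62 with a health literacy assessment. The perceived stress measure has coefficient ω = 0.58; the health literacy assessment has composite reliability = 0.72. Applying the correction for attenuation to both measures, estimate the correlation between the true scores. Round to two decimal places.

r_true = r_obs / √(r_xx · r_yy) = 0.62 / √(0.58 × 0.72) = 0.62 / √0.4176 = 0.62 / 0.6462 ≈ 0.96.

0.96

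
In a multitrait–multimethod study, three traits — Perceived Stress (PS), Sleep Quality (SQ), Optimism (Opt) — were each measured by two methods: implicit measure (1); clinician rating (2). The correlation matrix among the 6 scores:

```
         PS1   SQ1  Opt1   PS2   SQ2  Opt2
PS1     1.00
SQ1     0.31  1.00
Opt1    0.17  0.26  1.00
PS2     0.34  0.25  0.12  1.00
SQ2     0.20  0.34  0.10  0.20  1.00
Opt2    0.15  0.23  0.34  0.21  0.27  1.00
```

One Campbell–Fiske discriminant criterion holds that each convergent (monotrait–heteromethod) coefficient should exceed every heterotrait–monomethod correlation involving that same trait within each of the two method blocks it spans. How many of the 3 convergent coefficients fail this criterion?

0

Convergent coefficients and their comparison sets:
PS (methods 1·2): 0.34 vs {0.31, 0.20, 0.17, 0.21} → pass.
SQ (methods 1·2): 0.34 vs {0.31, 0.20, 0.26, 0.27} → pass.
Opt (methods 1·2): 0.34 vs {0.17, 0.21, 0.26, 0.27} → pass.
0 of 3 fail.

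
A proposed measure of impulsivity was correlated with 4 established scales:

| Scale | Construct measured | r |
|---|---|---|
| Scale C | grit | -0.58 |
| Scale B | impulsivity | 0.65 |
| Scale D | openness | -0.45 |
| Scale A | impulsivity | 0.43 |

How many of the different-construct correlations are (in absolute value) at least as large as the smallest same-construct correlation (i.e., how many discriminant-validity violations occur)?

2

Convergent (same construct = impulsivity): Scale B, Scale A.
Smallest convergent = 0.43. Discriminant |r|: 0.58, 0.45; count ≥ 0.43 → 2.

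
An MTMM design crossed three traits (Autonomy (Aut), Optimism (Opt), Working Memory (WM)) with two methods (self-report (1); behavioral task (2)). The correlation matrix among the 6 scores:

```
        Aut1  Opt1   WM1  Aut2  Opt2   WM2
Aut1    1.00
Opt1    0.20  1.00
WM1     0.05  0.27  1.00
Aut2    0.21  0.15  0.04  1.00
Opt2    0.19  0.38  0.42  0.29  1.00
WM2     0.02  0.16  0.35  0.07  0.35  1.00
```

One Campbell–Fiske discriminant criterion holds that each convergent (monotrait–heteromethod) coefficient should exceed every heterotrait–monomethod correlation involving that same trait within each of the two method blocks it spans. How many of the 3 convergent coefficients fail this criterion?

Checking each validity diagonal entry against its comparison values:
Aut (methods 1·2): 0.21 vs {0.20, 0.29, 0.05, 0.07} → fail.
Opt (methods 1·2): 0.38 vs {0.20, 0.29, 0.27, 0.35} → pass.
WM (methods 1·2): 0.35 vs {0.05, 0.07, 0.27, 0.35} → fail.
2 of 3 fail.

2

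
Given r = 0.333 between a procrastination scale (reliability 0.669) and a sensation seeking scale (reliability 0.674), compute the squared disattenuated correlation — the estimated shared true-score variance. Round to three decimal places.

Disattenuated r = 0.333 / √(0.669 × 0.674) = 0.333 / 0.6715 = 0.4959.
Shared true-score variance = 0.4959² = 0.2459 ≈ 0.246.

0.246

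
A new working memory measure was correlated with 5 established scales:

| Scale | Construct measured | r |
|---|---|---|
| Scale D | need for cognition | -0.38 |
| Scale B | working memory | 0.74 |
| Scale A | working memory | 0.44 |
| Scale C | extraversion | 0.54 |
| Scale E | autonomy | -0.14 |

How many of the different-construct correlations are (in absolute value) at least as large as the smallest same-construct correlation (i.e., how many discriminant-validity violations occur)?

Convergent (same construct = working memory): Scale B, Scale A.
Smallest convergent = 0.44. Discriminant |r|: 0.38, 0.54, 0.14; count ≥ 0.44 → 1.

1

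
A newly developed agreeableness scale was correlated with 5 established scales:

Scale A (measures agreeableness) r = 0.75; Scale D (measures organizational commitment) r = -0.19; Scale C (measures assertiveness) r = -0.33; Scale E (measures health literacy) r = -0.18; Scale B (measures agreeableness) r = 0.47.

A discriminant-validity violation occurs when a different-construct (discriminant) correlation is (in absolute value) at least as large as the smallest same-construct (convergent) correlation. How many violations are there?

Convergent (same construct = agreeableness): Scale A, Scale B.
Smallest convergent = 0.47. Discriminant |r|: 0.19, 0.33, 0.18; count ≥ 0.47 → 0.

0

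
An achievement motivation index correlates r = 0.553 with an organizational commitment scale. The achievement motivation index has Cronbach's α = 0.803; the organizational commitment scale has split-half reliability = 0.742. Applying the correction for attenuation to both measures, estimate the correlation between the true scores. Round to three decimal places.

r_true = r_obs / √(r_xx · r_yy) = 0.553 / √(0.803 × 0.742) = 0.553 / √0.595826 = 0.553 / 0.7719 ≈ 0.716.

0.716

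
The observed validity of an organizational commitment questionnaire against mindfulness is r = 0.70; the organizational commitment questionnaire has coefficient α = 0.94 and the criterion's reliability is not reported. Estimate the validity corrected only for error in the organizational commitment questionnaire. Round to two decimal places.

Single correction: r_c = r_obs / √r_xx = 0.70 / √0.94 = 0.70 / 0.9695 ≈ 0.72.

0.72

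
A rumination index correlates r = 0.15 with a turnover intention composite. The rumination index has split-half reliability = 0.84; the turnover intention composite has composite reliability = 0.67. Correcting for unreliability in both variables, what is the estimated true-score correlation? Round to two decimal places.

0.20

r_true = r_obs / √(r_xx · r_yy) = 0.15 / √(0.84 × 0.67) = 0.15 / √0.5628 = 0.15 / 0.7502 ≈ 0.20.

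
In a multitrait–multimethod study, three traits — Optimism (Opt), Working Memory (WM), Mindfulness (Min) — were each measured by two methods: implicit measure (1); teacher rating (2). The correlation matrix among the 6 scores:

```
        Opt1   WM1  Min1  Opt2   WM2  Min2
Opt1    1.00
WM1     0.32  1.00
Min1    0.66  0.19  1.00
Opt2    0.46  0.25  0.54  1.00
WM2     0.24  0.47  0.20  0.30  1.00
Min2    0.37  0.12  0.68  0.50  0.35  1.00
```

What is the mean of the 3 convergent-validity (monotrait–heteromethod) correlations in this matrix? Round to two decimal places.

Convergent values: 0.46, 0.47, 0.68; mean = 1.61/3 = 0.54.

0.54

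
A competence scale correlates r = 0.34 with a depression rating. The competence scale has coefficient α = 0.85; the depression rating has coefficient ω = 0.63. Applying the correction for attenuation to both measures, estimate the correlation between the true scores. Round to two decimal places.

r_true = r_obs / √(r_xx · r_yy) = 0.34 / √(0.85 × 0.63) = 0.34 / √0.5355 = 0.34 / 0.7318 ≈ 0.46.

0.46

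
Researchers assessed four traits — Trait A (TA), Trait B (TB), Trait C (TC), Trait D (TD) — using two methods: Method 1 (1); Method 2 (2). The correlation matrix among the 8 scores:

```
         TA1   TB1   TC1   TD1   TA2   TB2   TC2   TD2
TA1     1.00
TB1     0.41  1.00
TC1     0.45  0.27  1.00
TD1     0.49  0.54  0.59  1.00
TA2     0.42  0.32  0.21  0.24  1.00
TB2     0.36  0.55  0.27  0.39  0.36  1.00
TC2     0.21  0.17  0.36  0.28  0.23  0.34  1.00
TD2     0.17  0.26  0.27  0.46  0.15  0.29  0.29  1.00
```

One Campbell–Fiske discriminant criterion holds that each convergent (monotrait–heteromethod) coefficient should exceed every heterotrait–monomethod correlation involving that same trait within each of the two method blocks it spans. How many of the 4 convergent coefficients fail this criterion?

3

Convergent coefficients and their comparison sets:
TA (methods 1·2): 0.42 vs {0.41, 0.36, 0.45, 0.23, 0.49, 0.15} → fail.
TB (methods 1·2): 0.55 vs {0.41, 0.36, 0.27, 0.34, 0.54, 0.29} → pass.
TC (methods 1·2): 0.36 vs {0.45, 0.23, 0.27, 0.34, 0.59, 0.29} → fail.
TD (methods 1·2): 0.46 vs {0.49, 0.15, 0.54, 0.29, 0.59, 0.29} → fail.
3 of 4 fail.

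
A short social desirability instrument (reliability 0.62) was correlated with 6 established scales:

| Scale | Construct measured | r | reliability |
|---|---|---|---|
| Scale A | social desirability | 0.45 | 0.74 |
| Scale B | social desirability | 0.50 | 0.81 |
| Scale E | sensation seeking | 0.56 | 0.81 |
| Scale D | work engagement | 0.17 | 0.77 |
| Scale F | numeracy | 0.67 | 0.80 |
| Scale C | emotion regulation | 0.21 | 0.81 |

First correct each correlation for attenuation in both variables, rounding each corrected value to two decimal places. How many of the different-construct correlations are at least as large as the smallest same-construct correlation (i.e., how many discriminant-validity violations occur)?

Disattenuated r (r / √(r_scale · r_new)):
  Scale A (conv): 0.45 / √(0.74·0.62) = 0.66
  Scale B (conv): 0.50 / √(0.81·0.62) = 0.71
  Scale E (disc): 0.56 / √(0.81·0.62) = 0.79
  Scale D (disc): 0.17 / √(0.77·0.62) = 0.25
  Scale F (disc): 0.67 / √(0.80·0.62) = 0.95
  Scale C (disc): 0.21 / √(0.81·0.62) = 0.30
Smallest convergent = 0.66. Discriminant values: 0.79, 0.25, 0.95, 0.30; count ≥ 0.66 → 2.

2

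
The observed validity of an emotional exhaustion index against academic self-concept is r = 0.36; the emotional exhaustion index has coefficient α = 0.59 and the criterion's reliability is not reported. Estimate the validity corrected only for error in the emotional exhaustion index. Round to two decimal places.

0.47

Single correction: r_c = r_obs / √r_xx = 0.36 / √0.59 = 0.36 / 0.7681 ≈ 0.47.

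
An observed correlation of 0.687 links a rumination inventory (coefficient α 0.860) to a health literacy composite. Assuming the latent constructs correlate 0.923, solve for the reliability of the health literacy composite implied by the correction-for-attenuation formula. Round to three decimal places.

0.644

r_true = r_obs / √(r_xx · r_yy) ⇒ 0.923 = 0.687 / √(0.860 · r_yy).
√(0.860 · r_yy) = 0.687 / 0.923 = 0.7443; 0.860 · r_yy = 0.5540; r_yy = 0.5540 / 0.860 ≈ 0.644.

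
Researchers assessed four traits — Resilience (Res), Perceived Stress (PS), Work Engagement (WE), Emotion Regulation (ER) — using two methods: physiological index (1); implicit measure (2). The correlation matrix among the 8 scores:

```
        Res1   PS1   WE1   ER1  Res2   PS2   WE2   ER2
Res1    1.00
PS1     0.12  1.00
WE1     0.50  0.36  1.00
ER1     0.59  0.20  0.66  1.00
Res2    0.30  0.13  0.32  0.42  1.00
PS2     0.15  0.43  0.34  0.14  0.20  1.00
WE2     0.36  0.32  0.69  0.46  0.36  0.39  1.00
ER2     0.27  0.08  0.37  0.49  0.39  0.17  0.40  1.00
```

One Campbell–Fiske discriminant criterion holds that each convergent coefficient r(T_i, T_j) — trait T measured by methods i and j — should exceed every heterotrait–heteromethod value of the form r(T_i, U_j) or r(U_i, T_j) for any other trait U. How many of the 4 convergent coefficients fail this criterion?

Each convergent coefficient versus the relevant comparison correlations:
Res (methods 1·2): 0.30 vs {0.15, 0.13, 0.36, 0.32, 0.27, 0.42} → fail.
PS (methods 1·2): 0.43 vs {0.13, 0.15, 0.32, 0.34, 0.08, 0.14} → pass.
WE (methods 1·2): 0.69 vs {0.32, 0.36, 0.34, 0.32, 0.37, 0.46} → pass.
ER (methods 1·2): 0.49 vs {0.42, 0.27, 0.14, 0.08, 0.46, 0.37} → pass.
1 of 4 fail.

1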